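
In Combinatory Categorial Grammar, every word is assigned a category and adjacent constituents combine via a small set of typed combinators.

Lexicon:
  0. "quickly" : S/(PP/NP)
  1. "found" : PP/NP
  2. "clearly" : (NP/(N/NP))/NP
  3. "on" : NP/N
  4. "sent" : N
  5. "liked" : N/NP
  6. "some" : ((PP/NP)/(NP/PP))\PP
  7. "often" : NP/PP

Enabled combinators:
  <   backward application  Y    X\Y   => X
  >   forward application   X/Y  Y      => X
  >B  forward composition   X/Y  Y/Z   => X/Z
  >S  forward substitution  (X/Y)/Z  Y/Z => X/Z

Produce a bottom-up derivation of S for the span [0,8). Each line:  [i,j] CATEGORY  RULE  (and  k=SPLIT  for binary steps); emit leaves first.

[0,8] S   >
  [0,1] "quickly" : S/(PP/NP)
  [1,8] PP/NP   >
    [1,7] (PP/NP)/(NP/PP)   <
      [1,6] PP   >
        [1,2] "found" : PP/NP
        [2,6] NP   >
          [2,5] NP/(N/NP)   >
            [2,3] "clearly" : (NP/(N/NP))/NP
            [3,5] NP   >
              [3,4] "on" : NP/N
              [4,5] "sent" : N
          [5,6] "liked" : N/NP
      [6,7] "some" : ((PP/NP)/(NP/PP))\PP
    [7,8] "often" : NP/PP

[0,1] S/(PP/NP)  lex  "quickly"
[1,2] PP/NP  lex  "found"
[2,3] (NP/(N/NP))/NP  lex  "clearly"
[3,4] NP/N  lex  "on"
[4,5] N  lex  "sent"
[3,5] NP  >  k=4
[2,5] NP/(N/NP)  >  k=3
[5,6] N/NP  lex  "liked"
[2,6] NP  >  k=5
[1,6] PP  >  k=2
[6,7] ((PP/NP)/(NP/PP))\PP  lex  "some"
[1,7] (PP/NP)/(NP/PP)  <  k=6
[7,8] NP/PP  lex  "often"
[1,8] PP/NP  >  k=7
[0,8] S  >  k=1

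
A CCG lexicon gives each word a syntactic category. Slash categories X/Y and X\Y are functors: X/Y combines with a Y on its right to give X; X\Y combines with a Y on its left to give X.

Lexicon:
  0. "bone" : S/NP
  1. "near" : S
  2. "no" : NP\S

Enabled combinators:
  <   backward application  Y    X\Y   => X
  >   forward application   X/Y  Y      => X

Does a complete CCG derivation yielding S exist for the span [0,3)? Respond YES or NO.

[0,3] S   >
  [0,1] "bone" : S/NP
  [1,3] NP   <
    [1,2] "near" : S
    [2,3] "no" : NP\S

YES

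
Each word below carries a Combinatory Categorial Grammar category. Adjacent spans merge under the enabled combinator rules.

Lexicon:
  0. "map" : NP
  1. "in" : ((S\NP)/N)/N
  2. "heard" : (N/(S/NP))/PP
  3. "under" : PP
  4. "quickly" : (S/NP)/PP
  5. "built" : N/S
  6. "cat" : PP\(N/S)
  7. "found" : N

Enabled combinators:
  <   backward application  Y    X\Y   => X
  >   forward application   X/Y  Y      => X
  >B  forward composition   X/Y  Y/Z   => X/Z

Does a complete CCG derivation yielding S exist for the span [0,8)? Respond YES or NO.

[0,8] S   <
  [0,1] "map" : NP
  [1,8] S\NP   >
    [1,7] (S\NP)/N   >
      [1,2] "in" : ((S\NP)/N)/N
      [2,7] N   >
        [2,4] N/(S/NP)   >
          [2,3] "heard" : (N/(S/NP))/PP
          [3,4] "under" : PP
        [4,7] S/NP   >
          [4,5] "quickly" : (S/NP)/PP
          [5,7] PP   <
            [5,6] "built" : N/S
            [6,7] "cat" : PP\(N/S)
    [7,8] "found" : N

YES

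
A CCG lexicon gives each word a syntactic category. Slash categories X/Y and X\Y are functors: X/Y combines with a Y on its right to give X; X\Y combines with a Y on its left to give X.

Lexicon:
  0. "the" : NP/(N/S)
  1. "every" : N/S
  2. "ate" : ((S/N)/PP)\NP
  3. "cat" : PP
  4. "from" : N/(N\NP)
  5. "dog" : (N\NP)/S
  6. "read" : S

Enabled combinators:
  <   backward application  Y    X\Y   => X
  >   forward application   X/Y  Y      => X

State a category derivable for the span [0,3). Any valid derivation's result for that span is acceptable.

(S/N)/PP

[0,7] S   >
  [0,4] S/N   >
    [0,3] (S/N)/PP   <
      [0,2] NP   >
        [0,1] "the" : NP/(N/S)
        [1,2] "every" : N/S
      [2,3] "ate" : ((S/N)/PP)\NP
    [3,4] "cat" : PP
  [4,7] N   >
    [4,5] "from" : N/(N\NP)
    [5,7] N\NP   >
      [5,6] "dog" : (N\NP)/S
      [6,7] "read" : S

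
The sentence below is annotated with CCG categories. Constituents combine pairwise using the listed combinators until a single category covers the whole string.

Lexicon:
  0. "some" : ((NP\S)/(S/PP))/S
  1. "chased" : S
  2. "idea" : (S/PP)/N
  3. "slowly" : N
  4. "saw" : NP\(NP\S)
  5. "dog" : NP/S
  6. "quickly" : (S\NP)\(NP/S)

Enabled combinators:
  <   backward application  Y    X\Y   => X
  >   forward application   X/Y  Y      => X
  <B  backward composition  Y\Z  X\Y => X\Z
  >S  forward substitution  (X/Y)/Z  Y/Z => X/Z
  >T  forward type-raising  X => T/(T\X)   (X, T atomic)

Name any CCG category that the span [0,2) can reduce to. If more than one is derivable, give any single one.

(NP\S)/(S/PP)

[0,7] S   <
  [0,5] NP   <
    [0,4] NP\S   >
      [0,2] (NP\S)/(S/PP)   >
        [0,1] "some" : ((NP\S)/(S/PP))/S
        [1,2] "chased" : S
      [2,4] S/PP   >
        [2,3] "idea" : (S/PP)/N
        [3,4] "slowly" : N
    [4,5] "saw" : NP\(NP\S)
  [5,7] S\NP   <
    [5,6] "dog" : NP/S
    [6,7] "quickly" : (S\NP)\(NP/S)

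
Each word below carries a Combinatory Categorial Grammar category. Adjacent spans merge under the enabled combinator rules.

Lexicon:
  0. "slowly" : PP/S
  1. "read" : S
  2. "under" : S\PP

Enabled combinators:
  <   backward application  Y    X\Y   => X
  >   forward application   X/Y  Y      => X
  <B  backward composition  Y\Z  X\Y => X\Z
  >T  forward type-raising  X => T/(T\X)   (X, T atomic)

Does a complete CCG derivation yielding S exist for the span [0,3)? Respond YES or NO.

[0,3] S   <
  [0,2] PP   >
    [0,1] "slowly" : PP/S
    [1,2] "read" : S
  [2,3] "under" : S\PP

YES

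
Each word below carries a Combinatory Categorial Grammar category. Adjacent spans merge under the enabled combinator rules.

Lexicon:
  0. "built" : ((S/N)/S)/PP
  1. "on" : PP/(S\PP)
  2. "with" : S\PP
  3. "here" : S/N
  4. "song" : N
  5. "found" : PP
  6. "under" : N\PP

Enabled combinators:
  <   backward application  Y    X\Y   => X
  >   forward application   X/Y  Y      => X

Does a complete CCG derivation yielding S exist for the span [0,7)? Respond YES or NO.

YES

[0,7] S   >
  [0,5] S/N   >
    [0,3] (S/N)/S   >
      [0,1] "built" : ((S/N)/S)/PP
      [1,3] PP   >
        [1,2] "on" : PP/(S\PP)
        [2,3] "with" : S\PP
    [3,5] S   >
      [3,4] "here" : S/N
      [4,5] "song" : N
  [5,7] N   <
    [5,6] "found" : PP
    [6,7] "under" : N\PP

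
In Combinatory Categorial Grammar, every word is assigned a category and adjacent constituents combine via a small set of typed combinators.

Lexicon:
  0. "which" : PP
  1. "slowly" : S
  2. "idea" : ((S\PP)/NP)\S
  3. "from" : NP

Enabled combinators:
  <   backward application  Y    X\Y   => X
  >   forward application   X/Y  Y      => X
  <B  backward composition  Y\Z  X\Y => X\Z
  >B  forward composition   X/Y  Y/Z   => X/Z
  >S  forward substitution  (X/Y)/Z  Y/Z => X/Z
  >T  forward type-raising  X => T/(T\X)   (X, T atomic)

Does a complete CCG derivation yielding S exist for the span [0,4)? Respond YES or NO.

YES

[0,4] S   >
  [0,1] S/(S\PP)   >T
    [0,1] "which" : PP
  [1,4] S\PP   >
    [1,3] (S\PP)/NP   <
      [1,2] "slowly" : S
      [2,3] "idea" : ((S\PP)/NP)\S
    [3,4] "from" : NP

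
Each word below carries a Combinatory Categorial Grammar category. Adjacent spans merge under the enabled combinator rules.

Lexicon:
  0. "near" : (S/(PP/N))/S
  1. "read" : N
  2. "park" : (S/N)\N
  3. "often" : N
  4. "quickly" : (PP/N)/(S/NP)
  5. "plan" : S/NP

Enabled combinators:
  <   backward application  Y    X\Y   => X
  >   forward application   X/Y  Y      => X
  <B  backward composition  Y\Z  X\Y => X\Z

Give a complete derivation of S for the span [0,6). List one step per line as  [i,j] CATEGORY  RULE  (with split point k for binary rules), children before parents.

[0,1] (S/(PP/N))/S  lex  "near"
[1,2] N  lex  "read"
[2,3] (S/N)\N  lex  "park"
[1,3] S/N  <  k=2
[3,4] N  lex  "often"
[1,4] S  >  k=3
[0,4] S/(PP/N)  >  k=1
[4,5] (PP/N)/(S/NP)  lex  "quickly"
[5,6] S/NP  lex  "plan"
[4,6] PP/N  >  k=5
[0,6] S  >  k=4

[0,6] S   >
  [0,4] S/(PP/N)   >
    [0,1] "near" : (S/(PP/N))/S
    [1,4] S   >
      [1,3] S/N   <
        [1,2] "read" : N
        [2,3] "park" : (S/N)\N
      [3,4] "often" : N
  [4,6] PP/N   >
    [4,5] "quickly" : (PP/N)/(S/NP)
    [5,6] "plan" : S/NP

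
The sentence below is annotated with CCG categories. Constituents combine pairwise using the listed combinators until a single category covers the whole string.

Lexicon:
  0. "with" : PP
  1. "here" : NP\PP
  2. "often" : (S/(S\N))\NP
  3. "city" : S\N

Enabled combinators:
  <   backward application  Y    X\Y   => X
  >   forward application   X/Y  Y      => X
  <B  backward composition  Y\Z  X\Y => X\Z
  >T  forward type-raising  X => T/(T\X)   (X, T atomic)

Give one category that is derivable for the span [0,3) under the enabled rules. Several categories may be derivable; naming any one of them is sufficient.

S/(S\N)

[0,4] S   >
  [0,3] S/(S\N)   <
    [0,2] NP   >
      [0,1] NP/(NP\PP)   >T
        [0,1] "with" : PP
      [1,2] "here" : NP\PP
    [2,3] "often" : (S/(S\N))\NP
  [3,4] "city" : S\N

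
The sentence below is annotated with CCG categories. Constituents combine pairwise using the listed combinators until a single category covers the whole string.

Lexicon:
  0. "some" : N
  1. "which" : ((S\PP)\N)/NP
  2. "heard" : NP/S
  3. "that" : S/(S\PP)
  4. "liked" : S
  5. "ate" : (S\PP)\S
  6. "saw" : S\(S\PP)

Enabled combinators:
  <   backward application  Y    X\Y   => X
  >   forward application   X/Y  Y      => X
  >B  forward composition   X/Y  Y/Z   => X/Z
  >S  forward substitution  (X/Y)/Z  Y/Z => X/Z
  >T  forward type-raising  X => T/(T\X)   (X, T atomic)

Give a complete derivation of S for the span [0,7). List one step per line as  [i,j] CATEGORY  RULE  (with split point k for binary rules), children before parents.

[0,7] S   <
  [0,6] S\PP   <
    [0,1] "some" : N
    [1,6] (S\PP)\N   >
      [1,2] "which" : ((S\PP)\N)/NP
      [2,6] NP   >
        [2,3] "heard" : NP/S
        [3,6] S   >
          [3,4] "that" : S/(S\PP)
          [4,6] S\PP   <
            [4,5] "liked" : S
            [5,6] "ate" : (S\PP)\S
  [6,7] "saw" : S\(S\PP)

[0,1] N  lex  "some"
[1,2] ((S\PP)\N)/NP  lex  "which"
[2,3] NP/S  lex  "heard"
[3,4] S/(S\PP)  lex  "that"
[4,5] S  lex  "liked"
[5,6] (S\PP)\S  lex  "ate"
[4,6] S\PP  <  k=5
[3,6] S  >  k=4
[2,6] NP  >  k=3
[1,6] (S\PP)\N  >  k=2
[0,6] S\PP  <  k=1
[6,7] S\(S\PP)  lex  "saw"
[0,7] S  <  k=6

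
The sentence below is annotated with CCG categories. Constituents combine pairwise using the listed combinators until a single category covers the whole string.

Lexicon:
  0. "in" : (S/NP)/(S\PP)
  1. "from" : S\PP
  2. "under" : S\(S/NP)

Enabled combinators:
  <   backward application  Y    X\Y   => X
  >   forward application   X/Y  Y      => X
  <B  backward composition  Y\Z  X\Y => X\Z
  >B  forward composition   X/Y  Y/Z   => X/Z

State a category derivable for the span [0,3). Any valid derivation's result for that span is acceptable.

[0,3] S   <
  [0,2] S/NP   >
    [0,1] "in" : (S/NP)/(S\PP)
    [1,2] "from" : S\PP
  [2,3] "under" : S\(S/NP)

S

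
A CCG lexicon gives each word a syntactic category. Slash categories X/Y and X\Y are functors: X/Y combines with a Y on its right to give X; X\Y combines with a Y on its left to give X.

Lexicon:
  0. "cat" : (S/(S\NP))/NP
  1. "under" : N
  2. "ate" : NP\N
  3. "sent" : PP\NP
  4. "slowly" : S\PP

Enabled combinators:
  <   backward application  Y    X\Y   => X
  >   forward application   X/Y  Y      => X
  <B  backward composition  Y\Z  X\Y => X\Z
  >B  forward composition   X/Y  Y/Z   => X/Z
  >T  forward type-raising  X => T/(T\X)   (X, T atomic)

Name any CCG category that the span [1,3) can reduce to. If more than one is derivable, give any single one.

[0,5] S   >
  [0,3] S/(S\NP)   >
    [0,1] "cat" : (S/(S\NP))/NP
    [1,3] NP   >
      [1,2] NP/(NP\N)   >T
        [1,2] "under" : N
      [2,3] "ate" : NP\N
  [3,5] S\NP   <B
    [3,4] "sent" : PP\NP
    [4,5] "slowly" : S\PP

NP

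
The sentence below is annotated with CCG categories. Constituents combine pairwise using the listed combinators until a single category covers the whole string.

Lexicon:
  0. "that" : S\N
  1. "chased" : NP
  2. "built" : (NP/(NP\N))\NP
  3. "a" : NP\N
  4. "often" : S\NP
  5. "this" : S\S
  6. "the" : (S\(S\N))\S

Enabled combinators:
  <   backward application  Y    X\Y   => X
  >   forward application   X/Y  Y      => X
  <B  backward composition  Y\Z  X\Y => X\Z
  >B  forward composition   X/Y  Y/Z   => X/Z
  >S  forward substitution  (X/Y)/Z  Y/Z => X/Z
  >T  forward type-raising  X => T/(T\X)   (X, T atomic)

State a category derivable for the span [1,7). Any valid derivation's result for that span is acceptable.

[0,7] S   <
  [0,1] "that" : S\N
  [1,7] S\(S\N)   <
    [1,6] S   <
      [1,4] NP   >
        [1,3] NP/(NP\N)   <
          [1,2] "chased" : NP
          [2,3] "built" : (NP/(NP\N))\NP
        [3,4] "a" : NP\N
      [4,6] S\NP   <B
        [4,5] "often" : S\NP
        [5,6] "this" : S\S
    [6,7] "the" : (S\(S\N))\S

S\(S\N)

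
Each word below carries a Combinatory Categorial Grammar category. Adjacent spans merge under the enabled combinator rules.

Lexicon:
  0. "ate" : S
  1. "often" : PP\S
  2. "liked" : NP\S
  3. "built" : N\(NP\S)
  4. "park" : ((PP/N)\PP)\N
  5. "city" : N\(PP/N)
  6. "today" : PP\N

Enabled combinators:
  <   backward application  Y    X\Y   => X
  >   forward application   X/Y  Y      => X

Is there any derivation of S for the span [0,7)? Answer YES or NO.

NO

S PP\S NP\S N\(NP\S) ((PP/N)\PP)\N N\(PP/N) PP\N
CKY chart[0,7] = {PP}; S ∉ chart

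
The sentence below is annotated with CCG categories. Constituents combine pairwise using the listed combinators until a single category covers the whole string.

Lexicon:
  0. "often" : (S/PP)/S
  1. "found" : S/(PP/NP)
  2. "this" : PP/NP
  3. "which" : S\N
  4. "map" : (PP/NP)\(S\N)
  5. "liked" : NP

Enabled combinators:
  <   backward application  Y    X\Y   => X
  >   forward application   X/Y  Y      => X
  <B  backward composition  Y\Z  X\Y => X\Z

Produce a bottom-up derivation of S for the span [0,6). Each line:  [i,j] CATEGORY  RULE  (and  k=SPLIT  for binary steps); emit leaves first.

[0,1] (S/PP)/S  lex  "often"
[1,2] S/(PP/NP)  lex  "found"
[2,3] PP/NP  lex  "this"
[1,3] S  >  k=2
[0,3] S/PP  >  k=1
[3,4] S\N  lex  "which"
[4,5] (PP/NP)\(S\N)  lex  "map"
[3,5] PP/NP  <  k=4
[5,6] NP  lex  "liked"
[3,6] PP  >  k=5
[0,6] S  >  k=3

[0,6] S   >
  [0,3] S/PP   >
    [0,1] "often" : (S/PP)/S
    [1,3] S   >
      [1,2] "found" : S/(PP/NP)
      [2,3] "this" : PP/NP
  [3,6] PP   >
    [3,5] PP/NP   <
      [3,4] "which" : S\N
      [4,5] "map" : (PP/NP)\(S\N)
    [5,6] "liked" : NP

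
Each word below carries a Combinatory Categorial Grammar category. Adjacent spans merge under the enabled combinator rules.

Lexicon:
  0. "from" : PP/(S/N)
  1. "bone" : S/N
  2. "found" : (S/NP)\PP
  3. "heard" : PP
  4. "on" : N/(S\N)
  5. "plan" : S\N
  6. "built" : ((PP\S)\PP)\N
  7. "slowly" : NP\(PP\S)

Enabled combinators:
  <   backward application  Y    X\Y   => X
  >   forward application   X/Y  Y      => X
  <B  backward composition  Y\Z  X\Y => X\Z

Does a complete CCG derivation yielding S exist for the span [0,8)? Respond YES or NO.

YES

[0,8] S   >
  [0,3] S/NP   <
    [0,2] PP   >
      [0,1] "from" : PP/(S/N)
      [1,2] "bone" : S/N
    [2,3] "found" : (S/NP)\PP
  [3,8] NP   <
    [3,7] PP\S   <
      [3,4] "heard" : PP
      [4,7] (PP\S)\PP   <
        [4,6] N   >
          [4,5] "on" : N/(S\N)
          [5,6] "plan" : S\N
        [6,7] "built" : ((PP\S)\PP)\N
    [7,8] "slowly" : NP\(PP\S)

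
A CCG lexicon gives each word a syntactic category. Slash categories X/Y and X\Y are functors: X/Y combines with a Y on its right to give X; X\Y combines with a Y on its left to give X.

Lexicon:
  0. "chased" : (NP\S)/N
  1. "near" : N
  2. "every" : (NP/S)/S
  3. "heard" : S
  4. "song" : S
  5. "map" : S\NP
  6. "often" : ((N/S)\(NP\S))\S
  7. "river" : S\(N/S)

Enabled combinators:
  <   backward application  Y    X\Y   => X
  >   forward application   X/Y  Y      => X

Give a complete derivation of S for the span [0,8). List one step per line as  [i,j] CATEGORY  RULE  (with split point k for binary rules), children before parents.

[0,1] (NP\S)/N  lex  "chased"
[1,2] N  lex  "near"
[0,2] NP\S  >  k=1
[2,3] (NP/S)/S  lex  "every"
[3,4] S  lex  "heard"
[2,4] NP/S  >  k=3
[4,5] S  lex  "song"
[2,5] NP  >  k=4
[5,6] S\NP  lex  "map"
[2,6] S  <  k=5
[6,7] ((N/S)\(NP\S))\S  lex  "often"
[2,7] (N/S)\(NP\S)  <  k=6
[0,7] N/S  <  k=2
[7,8] S\(N/S)  lex  "river"
[0,8] S  <  k=7

[0,8] S   <
  [0,7] N/S   <
    [0,2] NP\S   >
      [0,1] "chased" : (NP\S)/N
      [1,2] "near" : N
    [2,7] (N/S)\(NP\S)   <
      [2,6] S   <
        [2,5] NP   >
          [2,4] NP/S   >
            [2,3] "every" : (NP/S)/S
            [3,4] "heard" : S
          [4,5] "song" : S
        [5,6] "map" : S\NP
      [6,7] "often" : ((N/S)\(NP\S))\S
  [7,8] "river" : S\(N/S)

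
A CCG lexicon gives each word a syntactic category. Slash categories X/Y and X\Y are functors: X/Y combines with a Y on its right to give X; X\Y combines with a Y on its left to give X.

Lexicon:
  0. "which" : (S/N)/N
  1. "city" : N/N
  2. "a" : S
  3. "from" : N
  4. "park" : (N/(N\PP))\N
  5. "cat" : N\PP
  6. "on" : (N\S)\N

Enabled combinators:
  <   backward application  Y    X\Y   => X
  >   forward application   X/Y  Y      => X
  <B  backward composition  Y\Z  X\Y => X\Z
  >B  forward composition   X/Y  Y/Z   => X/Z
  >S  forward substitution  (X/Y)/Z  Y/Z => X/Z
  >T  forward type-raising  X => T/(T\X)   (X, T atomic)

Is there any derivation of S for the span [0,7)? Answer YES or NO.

YES

[0,7] S   >
  [0,2] S/N   >S
    [0,1] "which" : (S/N)/N
    [1,2] "city" : N/N
  [2,7] N   >
    [2,3] N/(N\S)   >T
      [2,3] "a" : S
    [3,7] N\S   <
      [3,6] N   >
        [3,5] N/(N\PP)   <
          [3,4] "from" : N
          [4,5] "park" : (N/(N\PP))\N
        [5,6] "cat" : N\PP
      [6,7] "on" : (N\S)\N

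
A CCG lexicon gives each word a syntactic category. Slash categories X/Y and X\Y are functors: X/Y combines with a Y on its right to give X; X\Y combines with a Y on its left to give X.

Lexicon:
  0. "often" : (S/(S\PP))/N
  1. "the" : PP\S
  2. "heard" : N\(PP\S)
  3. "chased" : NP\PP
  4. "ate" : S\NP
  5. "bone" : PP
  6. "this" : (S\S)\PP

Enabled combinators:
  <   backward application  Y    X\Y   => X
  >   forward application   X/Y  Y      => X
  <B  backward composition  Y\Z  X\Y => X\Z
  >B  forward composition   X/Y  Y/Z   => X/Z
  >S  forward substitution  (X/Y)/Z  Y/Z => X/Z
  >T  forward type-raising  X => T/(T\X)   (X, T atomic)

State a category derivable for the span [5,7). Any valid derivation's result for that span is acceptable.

S\S

[0,7] S   >
  [0,3] S/(S\PP)   >
    [0,1] "often" : (S/(S\PP))/N
    [1,3] N   <
      [1,2] "the" : PP\S
      [2,3] "heard" : N\(PP\S)
  [3,7] S\PP   <B
    [3,5] S\PP   <B
      [3,4] "chased" : NP\PP
      [4,5] "ate" : S\NP
    [5,7] S\S   <
      [5,6] "bone" : PP
      [6,7] "this" : (S\S)\PP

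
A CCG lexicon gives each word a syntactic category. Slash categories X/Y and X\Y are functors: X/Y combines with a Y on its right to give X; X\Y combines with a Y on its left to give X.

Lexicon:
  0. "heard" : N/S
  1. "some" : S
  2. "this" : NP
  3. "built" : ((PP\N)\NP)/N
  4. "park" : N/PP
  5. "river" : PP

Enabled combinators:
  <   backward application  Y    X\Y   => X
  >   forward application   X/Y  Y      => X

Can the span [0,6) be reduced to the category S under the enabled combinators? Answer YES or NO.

N/S S NP ((PP\N)\NP)/N N/PP PP
CKY chart[0,6] = {PP}; S ∉ chart

NO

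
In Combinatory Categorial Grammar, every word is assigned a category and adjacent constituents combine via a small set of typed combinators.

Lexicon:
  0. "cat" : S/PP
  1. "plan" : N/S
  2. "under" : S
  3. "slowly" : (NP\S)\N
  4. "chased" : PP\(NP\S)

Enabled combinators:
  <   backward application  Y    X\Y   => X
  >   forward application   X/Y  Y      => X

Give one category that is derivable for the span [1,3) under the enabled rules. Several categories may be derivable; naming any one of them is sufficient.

[0,5] S   >
  [0,1] "cat" : S/PP
  [1,5] PP   <
    [1,4] NP\S   <
      [1,3] N   >
        [1,2] "plan" : N/S
        [2,3] "under" : S
      [3,4] "slowly" : (NP\S)\N
    [4,5] "chased" : PP\(NP\S)

N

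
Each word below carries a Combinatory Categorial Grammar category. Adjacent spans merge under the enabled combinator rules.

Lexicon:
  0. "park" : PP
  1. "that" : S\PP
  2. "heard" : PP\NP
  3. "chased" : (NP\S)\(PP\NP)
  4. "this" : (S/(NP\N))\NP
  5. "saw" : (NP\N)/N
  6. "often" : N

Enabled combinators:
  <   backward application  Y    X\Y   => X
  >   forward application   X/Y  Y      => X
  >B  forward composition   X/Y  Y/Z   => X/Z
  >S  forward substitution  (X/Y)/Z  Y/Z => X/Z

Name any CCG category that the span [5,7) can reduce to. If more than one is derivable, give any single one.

[0,7] S   >
  [0,5] S/(NP\N)   <
    [0,4] NP   <
      [0,2] S   <
        [0,1] "park" : PP
        [1,2] "that" : S\PP
      [2,4] NP\S   <
        [2,3] "heard" : PP\NP
        [3,4] "chased" : (NP\S)\(PP\NP)
    [4,5] "this" : (S/(NP\N))\NP
  [5,7] NP\N   >
    [5,6] "saw" : (NP\N)/N
    [6,7] "often" : N

NP\N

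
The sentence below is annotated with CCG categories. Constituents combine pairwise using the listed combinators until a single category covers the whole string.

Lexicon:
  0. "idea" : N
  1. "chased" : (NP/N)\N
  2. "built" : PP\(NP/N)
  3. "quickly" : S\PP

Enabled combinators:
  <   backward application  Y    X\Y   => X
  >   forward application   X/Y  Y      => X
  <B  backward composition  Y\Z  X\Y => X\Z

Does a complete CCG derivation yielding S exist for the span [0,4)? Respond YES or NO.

[0,4] S   <
  [0,3] PP   <
    [0,2] NP/N   <
      [0,1] "idea" : N
      [1,2] "chased" : (NP/N)\N
    [2,3] "built" : PP\(NP/N)
  [3,4] "quickly" : S\PP

YES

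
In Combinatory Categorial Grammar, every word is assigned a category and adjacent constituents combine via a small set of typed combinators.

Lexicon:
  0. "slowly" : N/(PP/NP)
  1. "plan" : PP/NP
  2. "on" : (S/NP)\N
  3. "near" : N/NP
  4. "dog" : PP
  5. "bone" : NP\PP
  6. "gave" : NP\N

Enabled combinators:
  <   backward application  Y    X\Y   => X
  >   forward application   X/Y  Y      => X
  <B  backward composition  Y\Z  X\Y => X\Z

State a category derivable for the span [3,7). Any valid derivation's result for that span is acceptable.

[0,7] S   >
  [0,3] S/NP   <
    [0,2] N   >
      [0,1] "slowly" : N/(PP/NP)
      [1,2] "plan" : PP/NP
    [2,3] "on" : (S/NP)\N
  [3,7] NP   <
    [3,6] N   >
      [3,4] "near" : N/NP
      [4,6] NP   <
        [4,5] "dog" : PP
        [5,6] "bone" : NP\PP
    [6,7] "gave" : NP\N

NP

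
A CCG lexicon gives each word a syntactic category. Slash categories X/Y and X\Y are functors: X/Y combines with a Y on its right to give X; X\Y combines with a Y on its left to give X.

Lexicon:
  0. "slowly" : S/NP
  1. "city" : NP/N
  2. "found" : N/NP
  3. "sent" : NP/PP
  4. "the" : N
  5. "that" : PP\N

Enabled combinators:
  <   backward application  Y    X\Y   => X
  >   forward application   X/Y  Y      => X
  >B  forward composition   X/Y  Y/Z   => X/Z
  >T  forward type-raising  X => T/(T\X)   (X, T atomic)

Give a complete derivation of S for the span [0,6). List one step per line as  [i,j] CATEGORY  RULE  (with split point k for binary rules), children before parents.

[0,6] S   >
  [0,2] S/N   >B
    [0,1] "slowly" : S/NP
    [1,2] "city" : NP/N
  [2,6] N   >
    [2,4] N/PP   >B
      [2,3] "found" : N/NP
      [3,4] "sent" : NP/PP
    [4,6] PP   >
      [4,5] PP/(PP\N)   >T
        [4,5] "the" : N
      [5,6] "that" : PP\N

[0,1] S/NP  lex  "slowly"
[1,2] NP/N  lex  "city"
[0,2] S/N  >B  k=1
[2,3] N/NP  lex  "found"
[3,4] NP/PP  lex  "sent"
[2,4] N/PP  >B  k=3
[4,5] N  lex  "the"
[4,5] PP/(PP\N)  >T
[5,6] PP\N  lex  "that"
[4,6] PP  >  k=5
[2,6] N  >  k=4
[0,6] S  >  k=2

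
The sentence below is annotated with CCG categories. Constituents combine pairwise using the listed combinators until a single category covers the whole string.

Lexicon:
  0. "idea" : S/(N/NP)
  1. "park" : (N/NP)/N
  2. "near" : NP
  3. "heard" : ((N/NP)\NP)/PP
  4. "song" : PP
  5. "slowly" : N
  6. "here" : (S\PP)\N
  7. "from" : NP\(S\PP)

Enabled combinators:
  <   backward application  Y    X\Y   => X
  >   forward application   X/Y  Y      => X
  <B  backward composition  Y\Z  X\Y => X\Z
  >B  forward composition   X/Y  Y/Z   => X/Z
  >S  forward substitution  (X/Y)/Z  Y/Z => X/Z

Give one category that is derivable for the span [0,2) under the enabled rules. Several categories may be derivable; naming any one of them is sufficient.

S/N

[0,8] S   >
  [0,2] S/N   >B
    [0,1] "idea" : S/(N/NP)
    [1,2] "park" : (N/NP)/N
  [2,8] N   >
    [2,5] N/NP   <
      [2,3] "near" : NP
      [3,5] (N/NP)\NP   >
        [3,4] "heard" : ((N/NP)\NP)/PP
        [4,5] "song" : PP
    [5,8] NP   <
      [5,6] "slowly" : N
      [6,8] NP\N   <B
        [6,7] "here" : (S\PP)\N
        [7,8] "from" : NP\(S\PP)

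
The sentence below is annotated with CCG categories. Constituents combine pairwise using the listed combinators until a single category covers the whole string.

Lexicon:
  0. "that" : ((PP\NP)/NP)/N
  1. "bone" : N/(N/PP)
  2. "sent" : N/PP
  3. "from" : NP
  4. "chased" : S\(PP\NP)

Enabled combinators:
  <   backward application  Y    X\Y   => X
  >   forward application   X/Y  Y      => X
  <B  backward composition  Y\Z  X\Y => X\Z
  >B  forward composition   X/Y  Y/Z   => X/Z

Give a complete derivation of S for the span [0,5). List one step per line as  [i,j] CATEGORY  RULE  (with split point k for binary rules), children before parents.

[0,1] ((PP\NP)/NP)/N  lex  "that"
[1,2] N/(N/PP)  lex  "bone"
[2,3] N/PP  lex  "sent"
[1,3] N  >  k=2
[0,3] (PP\NP)/NP  >  k=1
[3,4] NP  lex  "from"
[0,4] PP\NP  >  k=3
[4,5] S\(PP\NP)  lex  "chased"
[0,5] S  <  k=4

[0,5] S   <
  [0,4] PP\NP   >
    [0,3] (PP\NP)/NP   >
      [0,1] "that" : ((PP\NP)/NP)/N
      [1,3] N   >
        [1,2] "bone" : N/(N/PP)
        [2,3] "sent" : N/PP
    [3,4] "from" : NP
  [4,5] "chased" : S\(PP\NP)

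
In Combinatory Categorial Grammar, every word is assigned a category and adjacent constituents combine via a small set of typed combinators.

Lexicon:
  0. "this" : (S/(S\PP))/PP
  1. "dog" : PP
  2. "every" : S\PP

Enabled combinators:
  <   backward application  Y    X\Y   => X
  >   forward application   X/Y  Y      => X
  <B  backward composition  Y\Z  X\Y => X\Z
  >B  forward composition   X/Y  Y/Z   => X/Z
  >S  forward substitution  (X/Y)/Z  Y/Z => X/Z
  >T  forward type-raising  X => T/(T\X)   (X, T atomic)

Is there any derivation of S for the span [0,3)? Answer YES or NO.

YES

[0,3] S   >
  [0,2] S/(S\PP)   >
    [0,1] "this" : (S/(S\PP))/PP
    [1,2] "dog" : PP
  [2,3] "every" : S\PP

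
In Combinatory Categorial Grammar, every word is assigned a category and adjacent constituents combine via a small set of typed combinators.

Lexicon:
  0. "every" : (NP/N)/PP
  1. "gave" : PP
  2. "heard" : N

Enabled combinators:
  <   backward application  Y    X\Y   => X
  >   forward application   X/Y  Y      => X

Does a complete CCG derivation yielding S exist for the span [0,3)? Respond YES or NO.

(NP/N)/PP PP N
CKY chart[0,3] = {NP}; S ∉ chart

NO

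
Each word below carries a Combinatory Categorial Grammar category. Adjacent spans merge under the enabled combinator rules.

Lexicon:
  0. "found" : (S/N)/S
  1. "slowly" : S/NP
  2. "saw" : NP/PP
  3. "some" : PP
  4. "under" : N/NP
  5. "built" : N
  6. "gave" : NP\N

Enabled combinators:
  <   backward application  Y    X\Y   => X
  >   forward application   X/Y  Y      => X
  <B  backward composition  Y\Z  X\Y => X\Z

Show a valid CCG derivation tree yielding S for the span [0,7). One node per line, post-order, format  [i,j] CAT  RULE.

[0,1] (S/N)/S  lex  "found"
[1,2] S/NP  lex  "slowly"
[2,3] NP/PP  lex  "saw"
[3,4] PP  lex  "some"
[2,4] NP  >  k=3
[1,4] S  >  k=2
[0,4] S/N  >  k=1
[4,5] N/NP  lex  "under"
[5,6] N  lex  "built"
[6,7] NP\N  lex  "gave"
[5,7] NP  <  k=6
[4,7] N  >  k=5
[0,7] S  >  k=4

[0,7] S   >
  [0,4] S/N   >
    [0,1] "found" : (S/N)/S
    [1,4] S   >
      [1,2] "slowly" : S/NP
      [2,4] NP   >
        [2,3] "saw" : NP/PP
        [3,4] "some" : PP
  [4,7] N   >
    [4,5] "under" : N/NP
    [5,7] NP   <
      [5,6] "built" : N
      [6,7] "gave" : NP\N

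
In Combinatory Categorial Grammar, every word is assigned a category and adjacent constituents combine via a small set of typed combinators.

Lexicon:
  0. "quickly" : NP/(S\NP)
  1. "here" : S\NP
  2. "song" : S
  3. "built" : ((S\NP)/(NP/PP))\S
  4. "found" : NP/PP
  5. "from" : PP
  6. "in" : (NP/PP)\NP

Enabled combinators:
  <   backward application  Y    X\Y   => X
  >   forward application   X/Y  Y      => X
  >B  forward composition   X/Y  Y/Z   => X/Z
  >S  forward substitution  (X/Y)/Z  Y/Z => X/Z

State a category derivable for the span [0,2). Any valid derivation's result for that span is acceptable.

[0,7] S   <
  [0,2] NP   >
    [0,1] "quickly" : NP/(S\NP)
    [1,2] "here" : S\NP
  [2,7] S\NP   >
    [2,4] (S\NP)/(NP/PP)   <
      [2,3] "song" : S
      [3,4] "built" : ((S\NP)/(NP/PP))\S
    [4,7] NP/PP   <
      [4,6] NP   >
        [4,5] "found" : NP/PP
        [5,6] "from" : PP
      [6,7] "in" : (NP/PP)\NP

NP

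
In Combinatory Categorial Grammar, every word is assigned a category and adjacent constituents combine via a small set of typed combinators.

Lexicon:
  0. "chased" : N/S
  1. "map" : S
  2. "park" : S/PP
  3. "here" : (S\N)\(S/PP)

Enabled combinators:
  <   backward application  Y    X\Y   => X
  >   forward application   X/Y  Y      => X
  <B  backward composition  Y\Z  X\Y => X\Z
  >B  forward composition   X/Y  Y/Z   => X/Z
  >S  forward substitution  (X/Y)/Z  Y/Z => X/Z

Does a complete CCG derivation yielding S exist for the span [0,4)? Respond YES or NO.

[0,4] S   <
  [0,2] N   >
    [0,1] "chased" : N/S
    [1,2] "map" : S
  [2,4] S\N   <
    [2,3] "park" : S/PP
    [3,4] "here" : (S\N)\(S/PP)

YES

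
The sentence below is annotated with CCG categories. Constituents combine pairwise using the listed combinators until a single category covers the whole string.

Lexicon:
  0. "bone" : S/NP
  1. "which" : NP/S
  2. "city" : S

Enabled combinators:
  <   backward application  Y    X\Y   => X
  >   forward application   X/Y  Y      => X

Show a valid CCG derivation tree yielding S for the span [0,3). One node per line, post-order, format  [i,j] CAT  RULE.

[0,1] S/NP  lex  "bone"
[1,2] NP/S  lex  "which"
[2,3] S  lex  "city"
[1,3] NP  >  k=2
[0,3] S  >  k=1

[0,3] S   >
  [0,1] "bone" : S/NP
  [1,3] NP   >
    [1,2] "which" : NP/S
    [2,3] "city" : S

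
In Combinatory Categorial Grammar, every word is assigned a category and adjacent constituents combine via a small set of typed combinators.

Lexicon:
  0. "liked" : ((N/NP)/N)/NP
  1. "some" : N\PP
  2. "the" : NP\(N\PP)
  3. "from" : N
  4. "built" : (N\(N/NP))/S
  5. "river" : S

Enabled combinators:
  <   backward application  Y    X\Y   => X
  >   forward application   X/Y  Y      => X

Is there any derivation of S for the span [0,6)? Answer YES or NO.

NO

((N/NP)/N)/NP N\PP NP\(N\PP) N (N\(N/NP))/S S
CKY chart[0,6] = {N}; S ∉ chart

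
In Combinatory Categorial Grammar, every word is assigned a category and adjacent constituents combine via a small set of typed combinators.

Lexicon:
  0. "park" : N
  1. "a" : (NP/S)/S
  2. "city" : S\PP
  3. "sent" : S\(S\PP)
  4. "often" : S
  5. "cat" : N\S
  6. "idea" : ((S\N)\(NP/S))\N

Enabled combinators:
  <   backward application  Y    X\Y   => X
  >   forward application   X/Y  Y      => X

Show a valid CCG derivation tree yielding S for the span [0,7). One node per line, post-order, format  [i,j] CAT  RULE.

[0,1] N  lex  "park"
[1,2] (NP/S)/S  lex  "a"
[2,3] S\PP  lex  "city"
[3,4] S\(S\PP)  lex  "sent"
[2,4] S  <  k=3
[1,4] NP/S  >  k=2
[4,5] S  lex  "often"
[5,6] N\S  lex  "cat"
[4,6] N  <  k=5
[6,7] ((S\N)\(NP/S))\N  lex  "idea"
[4,7] (S\N)\(NP/S)  <  k=6
[1,7] S\N  <  k=4
[0,7] S  <  k=1

[0,7] S   <
  [0,1] "park" : N
  [1,7] S\N   <
    [1,4] NP/S   >
      [1,2] "a" : (NP/S)/S
      [2,4] S   <
        [2,3] "city" : S\PP
        [3,4] "sent" : S\(S\PP)
    [4,7] (S\N)\(NP/S)   <
      [4,6] N   <
        [4,5] "often" : S
        [5,6] "cat" : N\S
      [6,7] "idea" : ((S\N)\(NP/S))\N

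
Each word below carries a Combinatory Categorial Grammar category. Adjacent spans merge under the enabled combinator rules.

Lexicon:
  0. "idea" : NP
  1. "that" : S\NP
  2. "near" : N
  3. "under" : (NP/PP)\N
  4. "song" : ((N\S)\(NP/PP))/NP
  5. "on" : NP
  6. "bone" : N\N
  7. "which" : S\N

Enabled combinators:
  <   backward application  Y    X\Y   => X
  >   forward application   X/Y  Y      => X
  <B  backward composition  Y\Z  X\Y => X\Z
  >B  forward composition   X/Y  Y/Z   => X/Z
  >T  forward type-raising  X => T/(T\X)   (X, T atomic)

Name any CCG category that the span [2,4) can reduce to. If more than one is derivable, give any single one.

NP/PP

[0,8] S   <
  [0,6] N   <
    [0,2] S   <
      [0,1] "idea" : NP
      [1,2] "that" : S\NP
    [2,6] N\S   <
      [2,4] NP/PP   <
        [2,3] "near" : N
        [3,4] "under" : (NP/PP)\N
      [4,6] (N\S)\(NP/PP)   >
        [4,5] "song" : ((N\S)\(NP/PP))/NP
        [5,6] "on" : NP
  [6,8] S\N   <B
    [6,7] "bone" : N\N
    [7,8] "which" : S\N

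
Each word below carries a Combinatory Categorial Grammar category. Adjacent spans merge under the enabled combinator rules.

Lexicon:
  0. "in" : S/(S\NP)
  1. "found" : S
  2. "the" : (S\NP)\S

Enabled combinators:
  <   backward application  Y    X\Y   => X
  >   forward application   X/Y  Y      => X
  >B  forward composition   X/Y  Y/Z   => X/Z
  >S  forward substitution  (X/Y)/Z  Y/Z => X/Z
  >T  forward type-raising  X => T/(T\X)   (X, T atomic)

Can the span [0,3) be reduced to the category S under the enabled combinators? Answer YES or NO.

YES

[0,3] S   >
  [0,1] "in" : S/(S\NP)
  [1,3] S\NP   <
    [1,2] "found" : S
    [2,3] "the" : (S\NP)\S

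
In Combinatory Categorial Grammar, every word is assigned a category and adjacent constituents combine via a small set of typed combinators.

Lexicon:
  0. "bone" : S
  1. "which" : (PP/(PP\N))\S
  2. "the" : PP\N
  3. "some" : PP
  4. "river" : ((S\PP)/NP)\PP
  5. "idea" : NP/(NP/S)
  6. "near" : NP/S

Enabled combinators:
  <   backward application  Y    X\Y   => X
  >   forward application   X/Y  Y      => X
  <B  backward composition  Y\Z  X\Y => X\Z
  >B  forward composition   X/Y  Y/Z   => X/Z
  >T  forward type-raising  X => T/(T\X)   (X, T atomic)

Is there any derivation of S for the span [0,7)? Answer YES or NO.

YES

[0,7] S   <
  [0,3] PP   >
    [0,2] PP/(PP\N)   <
      [0,1] "bone" : S
      [1,2] "which" : (PP/(PP\N))\S
    [2,3] "the" : PP\N
  [3,7] S\PP   >
    [3,5] (S\PP)/NP   <
      [3,4] "some" : PP
      [4,5] "river" : ((S\PP)/NP)\PP
    [5,7] NP   >
      [5,6] "idea" : NP/(NP/S)
      [6,7] "near" : NP/S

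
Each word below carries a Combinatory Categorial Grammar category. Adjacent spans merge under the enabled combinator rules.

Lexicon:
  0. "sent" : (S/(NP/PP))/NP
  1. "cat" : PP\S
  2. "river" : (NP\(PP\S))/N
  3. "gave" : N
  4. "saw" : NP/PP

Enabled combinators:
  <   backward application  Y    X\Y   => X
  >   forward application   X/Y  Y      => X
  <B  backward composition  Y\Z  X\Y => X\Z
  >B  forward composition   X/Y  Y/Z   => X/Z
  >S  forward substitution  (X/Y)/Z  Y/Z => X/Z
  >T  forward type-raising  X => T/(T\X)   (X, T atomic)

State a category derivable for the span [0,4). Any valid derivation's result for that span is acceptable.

S/(NP/PP)

[0,5] S   >
  [0,4] S/(NP/PP)   >
    [0,1] "sent" : (S/(NP/PP))/NP
    [1,4] NP   <
      [1,2] "cat" : PP\S
      [2,4] NP\(PP\S)   >
        [2,3] "river" : (NP\(PP\S))/N
        [3,4] "gave" : N
  [4,5] "saw" : NP/PP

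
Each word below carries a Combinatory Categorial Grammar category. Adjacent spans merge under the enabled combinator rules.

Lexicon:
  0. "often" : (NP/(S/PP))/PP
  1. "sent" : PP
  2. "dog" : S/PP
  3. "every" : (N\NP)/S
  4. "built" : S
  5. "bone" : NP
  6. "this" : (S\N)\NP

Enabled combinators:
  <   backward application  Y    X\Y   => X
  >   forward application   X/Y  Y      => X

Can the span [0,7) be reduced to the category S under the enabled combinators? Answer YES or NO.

YES

[0,7] S   <
  [0,5] N   <
    [0,3] NP   >
      [0,2] NP/(S/PP)   >
        [0,1] "often" : (NP/(S/PP))/PP
        [1,2] "sent" : PP
      [2,3] "dog" : S/PP
    [3,5] N\NP   >
      [3,4] "every" : (N\NP)/S
      [4,5] "built" : S
  [5,7] S\N   <
    [5,6] "bone" : NP
    [6,7] "this" : (S\N)\NP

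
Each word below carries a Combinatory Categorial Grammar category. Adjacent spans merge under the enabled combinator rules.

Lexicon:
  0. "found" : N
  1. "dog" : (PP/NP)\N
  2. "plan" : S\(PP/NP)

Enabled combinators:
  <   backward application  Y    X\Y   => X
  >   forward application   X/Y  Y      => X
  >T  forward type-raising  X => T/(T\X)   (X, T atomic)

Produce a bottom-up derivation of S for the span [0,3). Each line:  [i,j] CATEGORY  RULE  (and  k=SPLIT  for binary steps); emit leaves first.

[0,1] N  lex  "found"
[1,2] (PP/NP)\N  lex  "dog"
[0,2] PP/NP  <  k=1
[2,3] S\(PP/NP)  lex  "plan"
[0,3] S  <  k=2

[0,3] S   <
  [0,2] PP/NP   <
    [0,1] "found" : N
    [1,2] "dog" : (PP/NP)\N
  [2,3] "plan" : S\(PP/NP)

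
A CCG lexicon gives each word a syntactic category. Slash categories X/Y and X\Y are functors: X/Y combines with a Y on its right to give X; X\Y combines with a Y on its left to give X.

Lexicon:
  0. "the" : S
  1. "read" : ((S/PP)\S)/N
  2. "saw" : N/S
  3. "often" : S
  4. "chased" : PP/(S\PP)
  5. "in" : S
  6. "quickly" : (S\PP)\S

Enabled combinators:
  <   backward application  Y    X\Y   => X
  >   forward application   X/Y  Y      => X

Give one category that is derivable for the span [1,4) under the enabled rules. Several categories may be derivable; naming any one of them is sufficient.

[0,7] S   >
  [0,4] S/PP   <
    [0,1] "the" : S
    [1,4] (S/PP)\S   >
      [1,2] "read" : ((S/PP)\S)/N
      [2,4] N   >
        [2,3] "saw" : N/S
        [3,4] "often" : S
  [4,7] PP   >
    [4,5] "chased" : PP/(S\PP)
    [5,7] S\PP   <
      [5,6] "in" : S
      [6,7] "quickly" : (S\PP)\S

(S/PP)\S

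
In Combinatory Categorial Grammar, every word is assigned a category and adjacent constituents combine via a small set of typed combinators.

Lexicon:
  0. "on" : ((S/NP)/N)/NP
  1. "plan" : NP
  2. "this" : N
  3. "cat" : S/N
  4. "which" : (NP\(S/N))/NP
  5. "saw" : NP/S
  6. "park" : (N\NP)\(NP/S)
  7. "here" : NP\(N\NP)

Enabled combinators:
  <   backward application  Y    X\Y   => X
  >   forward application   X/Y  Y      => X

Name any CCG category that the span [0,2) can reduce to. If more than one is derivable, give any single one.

(S/NP)/N

[0,8] S   >
  [0,3] S/NP   >
    [0,2] (S/NP)/N   >
      [0,1] "on" : ((S/NP)/N)/NP
      [1,2] "plan" : NP
    [2,3] "this" : N
  [3,8] NP   <
    [3,4] "cat" : S/N
    [4,8] NP\(S/N)   >
      [4,5] "which" : (NP\(S/N))/NP
      [5,8] NP   <
        [5,7] N\NP   <
          [5,6] "saw" : NP/S
          [6,7] "park" : (N\NP)\(NP/S)
        [7,8] "here" : NP\(N\NP)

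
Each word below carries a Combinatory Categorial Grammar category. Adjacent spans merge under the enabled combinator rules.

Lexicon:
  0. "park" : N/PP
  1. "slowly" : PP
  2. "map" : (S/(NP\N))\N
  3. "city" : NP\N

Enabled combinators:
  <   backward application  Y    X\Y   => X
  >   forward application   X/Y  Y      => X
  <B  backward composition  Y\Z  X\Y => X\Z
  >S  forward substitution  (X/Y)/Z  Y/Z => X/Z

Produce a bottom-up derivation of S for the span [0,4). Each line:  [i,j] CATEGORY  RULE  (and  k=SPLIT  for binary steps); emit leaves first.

[0,1] N/PP  lex  "park"
[1,2] PP  lex  "slowly"
[0,2] N  >  k=1
[2,3] (S/(NP\N))\N  lex  "map"
[0,3] S/(NP\N)  <  k=2
[3,4] NP\N  lex  "city"
[0,4] S  >  k=3

[0,4] S   >
  [0,3] S/(NP\N)   <
    [0,2] N   >
      [0,1] "park" : N/PP
      [1,2] "slowly" : PP
    [2,3] "map" : (S/(NP\N))\N
  [3,4] "city" : NP\N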